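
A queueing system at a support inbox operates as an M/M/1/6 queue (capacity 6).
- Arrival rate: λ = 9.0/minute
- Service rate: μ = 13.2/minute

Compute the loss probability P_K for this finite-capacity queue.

ρ = λ/μ = 9.0/13.2 = 0.68182
P₀ = (1-ρ)/(1-ρ^(K+1)) = (1-0.68182)/(1-0.68182^7) = 0.3182/0.9315 = 0.3416
P_K = P₀×ρ^K = 0.34158 × 0.68182^6 = 0.34158 × 0.10047 = 0.03432
Blocking probability = 3.43%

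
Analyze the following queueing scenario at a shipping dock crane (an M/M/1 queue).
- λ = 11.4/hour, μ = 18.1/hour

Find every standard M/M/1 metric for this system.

Step 1: ρ = λ/μ = 11.4/18.1 = 0.6298
Step 2: L = λ/(μ-λ) = 11.4/6.70 = 1.7015
Step 3: Lq = λ²/(μ(μ-λ)) = 129.96/(18.1×6.70) = 1.0717
Step 4: W = 1/(μ-λ) = 1/6.70 = 0.149254
Step 5: Wq = λ/(μ(μ-λ)) = 11.4/(18.1×6.70) = 0.09401
Step 6: P(0) = 1-ρ = 0.3702
Verify: L = λW = 11.4×0.149254 = 1.7015 ✔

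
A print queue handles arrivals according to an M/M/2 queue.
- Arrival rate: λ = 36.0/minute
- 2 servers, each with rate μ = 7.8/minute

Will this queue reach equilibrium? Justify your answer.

Stability requires ρ = λ/(cμ) < 1
ρ = 36.0/(2 × 7.8) = 36.0/15.60 = 2.3077
Since 2.3077 ≥ 1, the system is UNSTABLE.
Need c > λ/μ = 36.0/7.8 = 4.62.
Minimum servers needed: c = 5.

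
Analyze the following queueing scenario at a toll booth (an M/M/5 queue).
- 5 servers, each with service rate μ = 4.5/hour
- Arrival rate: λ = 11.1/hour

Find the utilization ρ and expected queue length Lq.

Traffic intensity: ρ = λ/(cμ) = 11.1/(5×4.5) = 0.4933
Since ρ = 0.4933 < 1, system is stable.
Offered load a = λ/μ = cρ = 11.1/4.5 = 2.4667
P₀ = [ Σₙ₌₀^4 aⁿ/n! + a^5/(5!(1-ρ)) ]⁻¹
Σ = a^0/0! + a^1/1! + a^2/2! + a^3/3! + a^4/4! = 1.0000 + 2.4667 + 3.0422 + 2.5014 + 1.5425 = 10.5528
a^5/(5!(1-ρ)) = 91.3171/(120 × 0.50667) = 1.5019
P₀ = 1/(10.5528 + 1.5019) = 0.08296
Lq = P₀·a^5·ρ / (5!(1-ρ)²) = 0.08296 × 91.3171 × 0.4933 / (120 × 0.2567) = 0.1213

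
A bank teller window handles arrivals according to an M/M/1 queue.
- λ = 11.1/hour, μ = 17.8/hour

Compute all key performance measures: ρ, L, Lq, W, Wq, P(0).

Step 1: ρ = λ/μ = 11.1/17.8 = 0.6236
Step 2: L = λ/(μ-λ) = 11.1/6.70 = 1.6567
Step 3: Lq = λ²/(μ(μ-λ)) = 123.21/(17.8×6.70) = 1.0331
Step 4: W = 1/(μ-λ) = 1/6.70 = 0.14925
Step 5: Wq = λ/(μ(μ-λ)) = 11.1/(17.8×6.70) = 0.09307
Step 6: P(0) = 1-ρ = 0.3764
Verify: L = λW = 11.1×0.14925 = 1.6567 ✔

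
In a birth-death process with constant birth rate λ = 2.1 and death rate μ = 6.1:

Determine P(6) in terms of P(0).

For constant rates: P(n)/P(0) = (λ/μ)^n
P(6)/P(0) = (2.1/6.1)^6 = 0.34426^6 = 0.001665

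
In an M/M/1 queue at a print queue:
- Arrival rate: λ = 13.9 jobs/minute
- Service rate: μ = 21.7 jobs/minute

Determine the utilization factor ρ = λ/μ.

Server utilization: ρ = λ/μ
ρ = 13.9/21.7 = 0.6406
The server is busy 64.06% of the time.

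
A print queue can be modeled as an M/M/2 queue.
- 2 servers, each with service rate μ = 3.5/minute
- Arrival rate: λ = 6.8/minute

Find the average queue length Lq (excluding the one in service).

Traffic intensity: ρ = λ/(cμ) = 6.8/(2×3.5) = 0.9714
Since ρ = 0.9714 < 1, system is stable.
Offered load a = λ/μ = cρ = 6.8/3.5 = 1.9429
P₀ = [ Σₙ₌₀^1 aⁿ/n! + a^2/(2!(1-ρ)) ]⁻¹
Σ = a^0/0! + a^1/1! = 1.0000 + 1.9429 = 2.9429
a^2/(2!(1-ρ)) = 3.77469/(2 × 0.0285714) = 66.0571
P₀ = 1/(2.9429 + 66.0571) = 0.01449
Lq = P₀·a^2·ρ / (2!(1-ρ)²) = 0.01449275 × 3.774694 × 0.9714286 / (2 × 0.0008163265) = 32.5499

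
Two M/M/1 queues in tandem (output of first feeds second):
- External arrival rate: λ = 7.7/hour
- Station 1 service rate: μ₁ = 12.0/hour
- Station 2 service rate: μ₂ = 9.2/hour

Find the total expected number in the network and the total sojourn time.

By Jackson's theorem, each station behaves as independent M/M/1.
Station 1: ρ₁ = 7.7/12.0 = 0.6417, L₁ = ρ₁/(1-ρ₁) = λ/(μ₁-λ) = 7.7/4.30 = 1.7907
Station 2: ρ₂ = 7.7/9.2 = 0.8370, L₂ = ρ₂/(1-ρ₂) = λ/(μ₂-λ) = 7.7/1.50 = 5.1333
Total: L = L₁ + L₂ = 1.7907 + 5.1333 = 6.9240
W = L/λ = 6.9240/7.7 = 0.8992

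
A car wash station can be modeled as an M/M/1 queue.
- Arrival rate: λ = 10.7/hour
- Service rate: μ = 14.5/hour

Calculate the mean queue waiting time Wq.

First, compute utilization: ρ = λ/μ = 10.7/14.5 = 0.7379
For M/M/1: Wq = λ/(μ(μ-λ))
Wq = 10.7/(14.5 × (14.5-10.7))
Wq = 10.7/(14.5 × 3.80)
Wq = 0.1942 hours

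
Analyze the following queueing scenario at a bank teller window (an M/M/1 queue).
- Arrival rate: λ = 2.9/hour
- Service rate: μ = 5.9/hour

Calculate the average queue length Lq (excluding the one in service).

ρ = λ/μ = 2.9/5.9 = 0.4915
For M/M/1: Lq = λ²/(μ(μ-λ))
Lq = 8.41/(5.9 × 3.00)
Lq = 0.4751 transactions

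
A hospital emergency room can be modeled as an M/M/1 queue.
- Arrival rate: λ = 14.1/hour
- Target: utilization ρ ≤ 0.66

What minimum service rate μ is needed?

ρ = λ/μ, so μ = λ/ρ
μ ≥ 14.1/0.66 = 21.3636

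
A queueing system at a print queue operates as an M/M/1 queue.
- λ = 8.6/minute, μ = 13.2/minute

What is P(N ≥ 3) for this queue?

ρ = λ/μ = 8.6/13.2 = 0.6515
P(N ≥ n) = ρⁿ
P(N ≥ 3) = 0.6515^3
P(N ≥ 3) = 0.2765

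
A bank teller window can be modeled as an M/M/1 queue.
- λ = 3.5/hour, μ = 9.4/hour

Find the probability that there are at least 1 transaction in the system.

ρ = λ/μ = 3.5/9.4 = 0.3723
P(N ≥ n) = ρⁿ
P(N ≥ 1) = 0.3723^1
P(N ≥ 1) = 0.3723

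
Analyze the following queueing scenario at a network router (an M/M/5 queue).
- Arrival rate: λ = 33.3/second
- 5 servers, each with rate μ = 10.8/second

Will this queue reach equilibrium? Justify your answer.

Stability requires ρ = λ/(cμ) < 1
ρ = 33.3/(5 × 10.8) = 33.3/54.00 = 0.6167
Since 0.6167 < 1, the system is STABLE.
The servers are busy 61.67% of the time.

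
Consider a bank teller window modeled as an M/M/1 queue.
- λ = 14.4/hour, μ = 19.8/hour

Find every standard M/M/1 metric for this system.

Step 1: ρ = λ/μ = 14.4/19.8 = 0.7273
Step 2: L = λ/(μ-λ) = 14.4/5.40 = 2.6667
Step 3: Lq = λ²/(μ(μ-λ)) = 207.36/(19.8×5.40) = 1.9394
Step 4: W = 1/(μ-λ) = 1/5.40 = 0.18519
Step 5: Wq = λ/(μ(μ-λ)) = 14.4/(19.8×5.40) = 0.1347
Step 6: P(0) = 1-ρ = 0.2727
Verify: L = λW = 14.4×0.18519 = 2.6667 ✔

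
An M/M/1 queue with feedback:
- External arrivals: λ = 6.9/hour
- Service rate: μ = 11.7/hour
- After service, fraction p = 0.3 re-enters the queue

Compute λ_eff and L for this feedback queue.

Effective arrival rate: λ_eff = λ/(1-p) = 6.9/(1-0.3) = 6.9/0.70 = 9.8571
ρ = λ_eff/μ = 9.8571/11.7 = 0.84249
L = ρ/(1-ρ) = 0.84249/(1-0.84249) = 5.3488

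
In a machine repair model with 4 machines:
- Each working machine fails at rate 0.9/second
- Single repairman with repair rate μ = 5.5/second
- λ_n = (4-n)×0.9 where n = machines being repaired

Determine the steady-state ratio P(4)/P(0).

P(4)/P(0) = ∏_{i=0}^{4-1} λ_i/μ_{i+1}
= (4-0)×0.9/5.5 × (4-1)×0.9/5.5 × (4-2)×0.9/5.5 × (4-3)×0.9/5.5
= 0.01721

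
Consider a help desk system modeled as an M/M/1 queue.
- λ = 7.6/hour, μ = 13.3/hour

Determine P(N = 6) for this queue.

ρ = λ/μ = 7.6/13.3 = 0.5714
P(n) = (1-ρ)ρⁿ
P(6) = (1-0.5714) × 0.5714^6
P(6) = 0.4286 × 0.03480
P(6) = 0.01492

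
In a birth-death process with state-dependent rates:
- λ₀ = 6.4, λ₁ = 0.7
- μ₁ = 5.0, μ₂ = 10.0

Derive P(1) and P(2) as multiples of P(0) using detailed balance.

Balance equations:
State 0: λ₀P₀ = μ₁P₁ → P₁ = (λ₀/μ₁)P₀ = (6.4/5.0)P₀ = 1.2800P₀
State 1: P₂ = (λ₀λ₁)/(μ₁μ₂)P₀ = (6.4×0.7)/(5.0×10.0)P₀ = 0.08960P₀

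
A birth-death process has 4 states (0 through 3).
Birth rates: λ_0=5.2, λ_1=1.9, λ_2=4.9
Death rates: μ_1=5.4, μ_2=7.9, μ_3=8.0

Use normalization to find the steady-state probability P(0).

Ratios P(n)/P(0) = (λ₀···λₙ₋₁)/(μ₁···μₙ):
P(1)/P(0) = (5.2)/(5.4) = 0.96296
P(2)/P(0) = (5.2×1.9)/(5.4×7.9) = 0.23160
P(3)/P(0) = (5.2×1.9×4.9)/(5.4×7.9×8.0) = 0.14185

Normalization: ∑ P(n) = 1
P(0) × (1.0000 + 0.96296 + 0.23160 + 0.14185) = 1
P(0) × 2.3364 = 1
P(0) = 1/2.3364 = 0.4280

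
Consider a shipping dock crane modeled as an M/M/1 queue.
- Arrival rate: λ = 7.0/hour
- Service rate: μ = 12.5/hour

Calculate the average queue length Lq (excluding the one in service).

ρ = λ/μ = 7.0/12.5 = 0.5600
For M/M/1: Lq = λ²/(μ(μ-λ))
Lq = 49.00/(12.5 × 5.50)
Lq = 0.7127 containers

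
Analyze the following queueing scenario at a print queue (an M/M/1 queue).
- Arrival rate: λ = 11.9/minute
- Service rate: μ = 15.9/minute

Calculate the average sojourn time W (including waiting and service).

First, compute utilization: ρ = λ/μ = 11.9/15.9 = 0.7484
For M/M/1: W = 1/(μ-λ)
W = 1/(15.9-11.9) = 1/4.00
W = 0.2500 minutes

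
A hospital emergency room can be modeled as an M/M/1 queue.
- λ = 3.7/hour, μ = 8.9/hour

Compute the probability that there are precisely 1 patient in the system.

ρ = λ/μ = 3.7/8.9 = 0.4157
P(n) = (1-ρ)ρⁿ
P(1) = (1-0.4157) × 0.4157^1
P(1) = 0.5843 × 0.4157
P(1) = 0.2429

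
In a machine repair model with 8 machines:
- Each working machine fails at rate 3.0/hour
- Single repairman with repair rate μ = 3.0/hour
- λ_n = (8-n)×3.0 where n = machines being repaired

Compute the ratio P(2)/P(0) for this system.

P(2)/P(0) = ∏_{i=0}^{2-1} λ_i/μ_{i+1}
= (8-0)×3.0/3.0 × (8-1)×3.0/3.0
= 56.0000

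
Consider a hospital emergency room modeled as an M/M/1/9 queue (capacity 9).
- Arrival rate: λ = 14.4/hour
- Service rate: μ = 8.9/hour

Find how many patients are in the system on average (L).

ρ = λ/μ = 14.4/8.9 = 1.6179775
P₀ = (1-ρ)/(1-ρ^(K+1)) = (1-1.6179775)/(1-1.6179775^10) = -0.6180/-121.9489 = 0.005068
P_K = P₀×ρ^K = 0.005068 × 1.6179775^9 = 0.005068 × 75.9893 = 0.3851
L = ρ[1 - (K+1)ρ^K + Kρ^(K+1)] / [(1-ρ)(1-ρ^(K+1))]
L = 1.6179775 × (1 - 10×75.9893 + 9×122.9489) / ((1 - 1.6179775) × (1 - 122.9489)) = 7.4638 patients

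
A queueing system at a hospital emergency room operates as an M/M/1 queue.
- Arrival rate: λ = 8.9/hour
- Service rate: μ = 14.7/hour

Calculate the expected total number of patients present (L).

ρ = λ/μ = 8.9/14.7 = 0.6054
For M/M/1: L = λ/(μ-λ)
L = 8.9/(14.7-8.9) = 8.9/5.80
L = 1.5345 patients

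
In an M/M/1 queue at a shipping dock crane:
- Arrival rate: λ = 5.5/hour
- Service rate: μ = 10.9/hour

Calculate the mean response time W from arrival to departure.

First, compute utilization: ρ = λ/μ = 5.5/10.9 = 0.5046
For M/M/1: W = 1/(μ-λ)
W = 1/(10.9-5.5) = 1/5.40
W = 0.1852 hours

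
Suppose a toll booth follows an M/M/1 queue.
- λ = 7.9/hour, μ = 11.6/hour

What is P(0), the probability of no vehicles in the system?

ρ = λ/μ = 7.9/11.6 = 0.6810
P(0) = 1 - ρ = 1 - 0.6810 = 0.3190
The server is idle 31.90% of the time.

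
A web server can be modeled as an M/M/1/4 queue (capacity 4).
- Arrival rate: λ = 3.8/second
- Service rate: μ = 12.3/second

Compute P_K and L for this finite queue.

ρ = λ/μ = 3.8/12.3 = 0.30894
P₀ = (1-ρ)/(1-ρ^(K+1)) = (1-0.30894)/(1-0.30894^5) = 0.6911/0.9972 = 0.6930
P_K = P₀×ρ^K = 0.6930 × 0.30894^4 = 0.6930 × 0.009110 = 0.006313
Blocking probability P_4 = 0.006313 (0.63%)
L = ρ[1 - (K+1)ρ^K + Kρ^(K+1)] / [(1-ρ)(1-ρ^(K+1))]
L = 0.30894 × (1 - 5×0.009110 + 4×0.002814) / ((1 - 0.30894) × (1 - 0.002814)) = 0.4329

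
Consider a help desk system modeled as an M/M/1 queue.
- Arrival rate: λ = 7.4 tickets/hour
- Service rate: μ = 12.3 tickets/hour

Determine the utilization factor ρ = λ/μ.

Server utilization: ρ = λ/μ
ρ = 7.4/12.3 = 0.6016
The server is busy 60.16% of the time.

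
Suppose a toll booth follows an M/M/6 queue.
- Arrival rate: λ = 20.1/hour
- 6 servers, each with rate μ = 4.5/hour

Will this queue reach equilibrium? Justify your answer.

Stability requires ρ = λ/(cμ) < 1
ρ = 20.1/(6 × 4.5) = 20.1/27.00 = 0.7444
Since 0.7444 < 1, the system is STABLE.
The servers are busy 74.44% of the time.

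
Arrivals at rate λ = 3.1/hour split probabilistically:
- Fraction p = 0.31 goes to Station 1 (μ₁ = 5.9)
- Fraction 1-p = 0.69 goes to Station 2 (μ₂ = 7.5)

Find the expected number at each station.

Effective rates: λ₁ = 3.1×0.31 = 0.961, λ₂ = 3.1×0.69 = 2.139
Station 1: ρ₁ = 0.961/5.9 = 0.1629, L₁ = ρ₁/(1-ρ₁) = 0.1629/(1-0.1629) = 0.1946
Station 2: ρ₂ = 2.139/7.5 = 0.2852, L₂ = ρ₂/(1-ρ₂) = 0.2852/(1-0.2852) = 0.3990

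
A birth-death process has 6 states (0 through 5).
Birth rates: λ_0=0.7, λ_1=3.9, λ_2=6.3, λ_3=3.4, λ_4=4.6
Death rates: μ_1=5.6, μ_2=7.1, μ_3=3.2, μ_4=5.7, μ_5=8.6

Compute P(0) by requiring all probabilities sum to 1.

Ratios P(n)/P(0) = (λ₀···λₙ₋₁)/(μ₁···μₙ):
P(1)/P(0) = (0.7)/(5.6) = 0.1250
P(2)/P(0) = (0.7×3.9)/(5.6×7.1) = 0.06866
P(3)/P(0) = (0.7×3.9×6.3)/(5.6×7.1×3.2) = 0.1352
P(4)/P(0) = (0.7×3.9×6.3×3.4)/(5.6×7.1×3.2×5.7) = 0.08063
P(5)/P(0) = (0.7×3.9×6.3×3.4×4.6)/(5.6×7.1×3.2×5.7×8.6) = 0.04313

Normalization: ∑ P(n) = 1
P(0) × (1.0000 + 0.1250 + 0.06866 + 0.1352 + 0.08063 + 0.04313) = 1
P(0) × 1.4526 = 1
P(0) = 1/1.4526 = 0.6884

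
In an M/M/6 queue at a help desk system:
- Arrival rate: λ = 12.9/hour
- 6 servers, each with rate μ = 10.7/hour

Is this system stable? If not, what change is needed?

Stability requires ρ = λ/(cμ) < 1
ρ = 12.9/(6 × 10.7) = 12.9/64.20 = 0.2009
Since 0.2009 < 1, the system is STABLE.
The servers are busy 20.09% of the time.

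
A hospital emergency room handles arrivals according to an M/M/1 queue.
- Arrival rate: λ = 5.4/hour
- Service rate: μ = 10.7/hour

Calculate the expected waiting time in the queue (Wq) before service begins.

First, compute utilization: ρ = λ/μ = 5.4/10.7 = 0.5047
For M/M/1: Wq = λ/(μ(μ-λ))
Wq = 5.4/(10.7 × (10.7-5.4))
Wq = 5.4/(10.7 × 5.30)
Wq = 0.09522 hours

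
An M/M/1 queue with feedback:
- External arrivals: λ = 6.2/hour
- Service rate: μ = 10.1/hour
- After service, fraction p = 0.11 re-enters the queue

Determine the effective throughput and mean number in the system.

Effective arrival rate: λ_eff = λ/(1-p) = 6.2/(1-0.11) = 6.2/0.89 = 6.9663
ρ = λ_eff/μ = 6.9663/10.1 = 0.68973
L = ρ/(1-ρ) = 0.68973/(1-0.68973) = 2.2230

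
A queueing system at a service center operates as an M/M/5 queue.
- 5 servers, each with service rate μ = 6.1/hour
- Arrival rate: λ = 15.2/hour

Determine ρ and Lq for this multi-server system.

Traffic intensity: ρ = λ/(cμ) = 15.2/(5×6.1) = 0.4984
Since ρ = 0.4984 < 1, system is stable.
Offered load a = λ/μ = cρ = 15.2/6.1 = 2.4918
P₀ = [ Σₙ₌₀^4 aⁿ/n! + a^5/(5!(1-ρ)) ]⁻¹
Σ = a^0/0! + a^1/1! + a^2/2! + a^3/3! + a^4/4! = 1.0000 + 2.4918 + 3.1045 + 2.5786 + 1.6064 = 10.7813
a^5/(5!(1-ρ)) = 96.0658/(120 × 0.50164) = 1.5959
P₀ = 1/(10.7813 + 1.5959) = 0.08079
Lq = P₀·a^5·ρ / (5!(1-ρ)²) = 0.08079 × 96.0658 × 0.4984 / (120 × 0.2516) = 0.1281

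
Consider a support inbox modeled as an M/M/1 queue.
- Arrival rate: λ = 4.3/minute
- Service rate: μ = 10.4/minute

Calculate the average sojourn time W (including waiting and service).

First, compute utilization: ρ = λ/μ = 4.3/10.4 = 0.4135
For M/M/1: W = 1/(μ-λ)
W = 1/(10.4-4.3) = 1/6.10
W = 0.1639 minutes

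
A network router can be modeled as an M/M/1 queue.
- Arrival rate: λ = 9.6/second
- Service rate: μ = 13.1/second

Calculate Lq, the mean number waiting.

ρ = λ/μ = 9.6/13.1 = 0.7328
For M/M/1: Lq = λ²/(μ(μ-λ))
Lq = 92.16/(13.1 × 3.50)
Lq = 2.0100 packets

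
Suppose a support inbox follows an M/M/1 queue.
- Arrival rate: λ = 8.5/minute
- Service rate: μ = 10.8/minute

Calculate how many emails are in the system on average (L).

ρ = λ/μ = 8.5/10.8 = 0.7870
For M/M/1: L = λ/(μ-λ)
L = 8.5/(10.8-8.5) = 8.5/2.30
L = 3.6957 emails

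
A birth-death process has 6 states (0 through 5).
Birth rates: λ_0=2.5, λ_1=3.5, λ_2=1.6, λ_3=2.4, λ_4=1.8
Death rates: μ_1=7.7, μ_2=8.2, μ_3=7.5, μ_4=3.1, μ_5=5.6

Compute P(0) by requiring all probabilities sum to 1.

Ratios P(n)/P(0) = (λ₀···λₙ₋₁)/(μ₁···μₙ):
P(1)/P(0) = (2.5)/(7.7) = 0.3247
P(2)/P(0) = (2.5×3.5)/(7.7×8.2) = 0.1386
P(3)/P(0) = (2.5×3.5×1.6)/(7.7×8.2×7.5) = 0.02956
P(4)/P(0) = (2.5×3.5×1.6×2.4)/(7.7×8.2×7.5×3.1) = 0.02289
P(5)/P(0) = (2.5×3.5×1.6×2.4×1.8)/(7.7×8.2×7.5×3.1×5.6) = 0.007357

Normalization: ∑ P(n) = 1
P(0) × (1.0000 + 0.3247 + 0.1386 + 0.02956 + 0.02289 + 0.007357) = 1
P(0) × 1.5231 = 1
P(0) = 1/1.5231 = 0.6566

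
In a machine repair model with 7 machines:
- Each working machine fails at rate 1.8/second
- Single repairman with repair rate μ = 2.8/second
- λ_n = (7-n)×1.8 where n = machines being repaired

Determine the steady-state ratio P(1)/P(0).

P(1)/P(0) = ∏_{i=0}^{1-1} λ_i/μ_{i+1}
= (7-0)×1.8/2.8
= 4.5000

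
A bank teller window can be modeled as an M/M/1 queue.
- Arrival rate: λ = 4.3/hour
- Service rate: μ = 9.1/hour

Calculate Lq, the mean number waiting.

ρ = λ/μ = 4.3/9.1 = 0.4725
For M/M/1: Lq = λ²/(μ(μ-λ))
Lq = 18.49/(9.1 × 4.80)
Lq = 0.4233 transactions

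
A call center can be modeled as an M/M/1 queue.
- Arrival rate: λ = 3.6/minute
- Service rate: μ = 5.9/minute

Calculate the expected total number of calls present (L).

ρ = λ/μ = 3.6/5.9 = 0.6102
For M/M/1: L = λ/(μ-λ)
L = 3.6/(5.9-3.6) = 3.6/2.30
L = 1.5652 calls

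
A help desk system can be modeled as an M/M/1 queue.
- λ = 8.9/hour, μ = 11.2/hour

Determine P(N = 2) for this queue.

ρ = λ/μ = 8.9/11.2 = 0.7946
P(n) = (1-ρ)ρⁿ
P(2) = (1-0.7946) × 0.7946^2
P(2) = 0.2054 × 0.6314
P(2) = 0.1297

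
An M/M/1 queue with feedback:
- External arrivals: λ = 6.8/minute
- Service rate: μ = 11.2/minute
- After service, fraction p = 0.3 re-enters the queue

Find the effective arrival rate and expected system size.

Effective arrival rate: λ_eff = λ/(1-p) = 6.8/(1-0.3) = 6.8/0.70 = 9.71429
ρ = λ_eff/μ = 9.71429/11.2 = 0.867347
L = ρ/(1-ρ) = 0.867347/(1-0.867347) = 6.5385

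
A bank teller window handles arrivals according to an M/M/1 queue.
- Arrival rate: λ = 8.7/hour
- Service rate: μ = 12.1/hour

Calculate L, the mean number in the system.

ρ = λ/μ = 8.7/12.1 = 0.7190
For M/M/1: L = λ/(μ-λ)
L = 8.7/(12.1-8.7) = 8.7/3.40
L = 2.5588 transactions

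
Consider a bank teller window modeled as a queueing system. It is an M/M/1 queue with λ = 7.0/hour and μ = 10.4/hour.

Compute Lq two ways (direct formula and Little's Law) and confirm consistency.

Method 1 (direct): Lq = λ²/(μ(μ-λ)) = 49.00/(10.4 × 3.40) = 1.3857

Method 2 (Little's Law):
W = 1/(μ-λ) = 1/3.40 = 0.294118
Wq = W - 1/μ = 0.294118 - 0.0961538 = 0.19796
Lq = λWq = 7.0 × 0.19796 = 1.3857 ✔ (matches Method 1)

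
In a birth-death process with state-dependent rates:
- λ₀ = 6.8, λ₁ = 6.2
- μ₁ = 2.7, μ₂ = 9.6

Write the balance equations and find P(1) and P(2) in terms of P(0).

Balance equations:
State 0: λ₀P₀ = μ₁P₁ → P₁ = (λ₀/μ₁)P₀ = (6.8/2.7)P₀ = 2.5185P₀
State 1: P₂ = (λ₀λ₁)/(μ₁μ₂)P₀ = (6.8×6.2)/(2.7×9.6)P₀ = 1.6265P₀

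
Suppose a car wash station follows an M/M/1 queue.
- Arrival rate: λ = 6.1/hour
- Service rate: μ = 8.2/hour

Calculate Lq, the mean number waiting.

ρ = λ/μ = 6.1/8.2 = 0.7439
For M/M/1: Lq = λ²/(μ(μ-λ))
Lq = 37.21/(8.2 × 2.10)
Lq = 2.1609 cars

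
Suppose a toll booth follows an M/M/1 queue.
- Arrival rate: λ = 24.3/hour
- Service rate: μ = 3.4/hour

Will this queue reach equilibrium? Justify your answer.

Stability requires ρ = λ/(cμ) < 1
ρ = 24.3/(1 × 3.4) = 24.3/3.40 = 7.1471
Since 7.1471 ≥ 1, the system is UNSTABLE.
Queue grows without bound. Need μ > λ = 24.3.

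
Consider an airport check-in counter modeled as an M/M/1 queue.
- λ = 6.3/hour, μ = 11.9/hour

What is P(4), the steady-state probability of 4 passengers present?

ρ = λ/μ = 6.3/11.9 = 0.52941
P(n) = (1-ρ)ρⁿ
P(4) = (1-0.52941) × 0.52941^4
P(4) = 0.4706 × 0.07855
P(4) = 0.03697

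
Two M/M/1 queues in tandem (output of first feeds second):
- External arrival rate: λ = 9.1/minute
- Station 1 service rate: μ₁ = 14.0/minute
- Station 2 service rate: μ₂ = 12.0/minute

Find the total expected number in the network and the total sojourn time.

By Jackson's theorem, each station behaves as independent M/M/1.
Station 1: ρ₁ = 9.1/14.0 = 0.6500, L₁ = ρ₁/(1-ρ₁) = λ/(μ₁-λ) = 9.1/4.90 = 1.85714
Station 2: ρ₂ = 9.1/12.0 = 0.7583, L₂ = ρ₂/(1-ρ₂) = λ/(μ₂-λ) = 9.1/2.90 = 3.13793
Total: L = L₁ + L₂ = 1.85714 + 3.13793 = 4.9951
W = L/λ = 4.9951/9.1 = 0.5489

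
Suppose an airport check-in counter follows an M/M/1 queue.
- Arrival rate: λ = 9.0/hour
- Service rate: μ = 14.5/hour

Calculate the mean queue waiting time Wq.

First, compute utilization: ρ = λ/μ = 9.0/14.5 = 0.6207
For M/M/1: Wq = λ/(μ(μ-λ))
Wq = 9.0/(14.5 × (14.5-9.0))
Wq = 9.0/(14.5 × 5.50)
Wq = 0.1129 hours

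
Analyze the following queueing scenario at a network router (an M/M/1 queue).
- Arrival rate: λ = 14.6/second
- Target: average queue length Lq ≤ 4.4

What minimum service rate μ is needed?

For M/M/1: Lq = λ²/(μ(μ-λ))
Need Lq ≤ 4.4, i.e. μ(μ-λ) ≥ λ²/4.4
μ² - 14.6μ - 213.16/4.4 ≥ 0  →  μ² - 14.6μ - 48.44545 ≥ 0
Quadratic formula (positive root): μ = [λ + √(λ² + 4×48.44545)]/2
Discriminant: 213.16 + 4×48.44545 = 406.9418, √406.9418 = 20.1728
μ ≥ (14.6 + 20.1728)/2 = 17.3864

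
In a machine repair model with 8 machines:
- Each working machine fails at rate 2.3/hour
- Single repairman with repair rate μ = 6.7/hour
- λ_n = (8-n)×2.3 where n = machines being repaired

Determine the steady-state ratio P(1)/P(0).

P(1)/P(0) = ∏_{i=0}^{1-1} λ_i/μ_{i+1}
= (8-0)×2.3/6.7
= 2.7463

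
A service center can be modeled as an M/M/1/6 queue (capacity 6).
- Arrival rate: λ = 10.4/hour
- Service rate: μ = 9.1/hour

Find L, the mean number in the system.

ρ = λ/μ = 10.4/9.1 = 1.14286
P₀ = (1-ρ)/(1-ρ^(K+1)) = (1-1.14286)/(1-1.14286^7) = -0.142860/-1.54654 = 0.09237
P_K = P₀×ρ^K = 0.09237 × 1.14286^6 = 0.09237 × 2.2282 = 0.2058
L = ρ[1 - (K+1)ρ^K + Kρ^(K+1)] / [(1-ρ)(1-ρ^(K+1))]
L = 1.14286 × (1 - 7×2.2282207 + 6×2.5465443) / ((1 - 1.14286) × (1 - 2.5465443)) = 3.5264 customers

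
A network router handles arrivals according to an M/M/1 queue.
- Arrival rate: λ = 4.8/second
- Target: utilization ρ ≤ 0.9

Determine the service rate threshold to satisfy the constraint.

ρ = λ/μ, so μ = λ/ρ
μ ≥ 4.8/0.9 = 5.3333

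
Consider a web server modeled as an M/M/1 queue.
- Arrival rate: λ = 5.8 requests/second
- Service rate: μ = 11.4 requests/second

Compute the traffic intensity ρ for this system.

Server utilization: ρ = λ/μ
ρ = 5.8/11.4 = 0.5088
The server is busy 50.88% of the time.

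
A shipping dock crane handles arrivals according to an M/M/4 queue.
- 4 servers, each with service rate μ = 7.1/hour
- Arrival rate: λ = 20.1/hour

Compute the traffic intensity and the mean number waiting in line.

Traffic intensity: ρ = λ/(cμ) = 20.1/(4×7.1) = 0.7077
Since ρ = 0.7077 < 1, system is stable.
Offered load a = λ/μ = cρ = 20.1/7.1 = 2.8310
P₀ = [ Σₙ₌₀^3 aⁿ/n! + a^4/(4!(1-ρ)) ]⁻¹
Σ = a^0/0! + a^1/1! + a^2/2! + a^3/3! = 1.0000 + 2.8310 + 4.0072 + 3.7815 = 11.6197
a^4/(4!(1-ρ)) = 64.23191/(24 × 0.2922535) = 9.1576
P₀ = 1/(11.6197 + 9.1576) = 0.04813
Lq = P₀·a^4·ρ / (4!(1-ρ)²) = 0.048130 × 64.2319 × 0.70775 / (24 × 0.085412) = 1.0674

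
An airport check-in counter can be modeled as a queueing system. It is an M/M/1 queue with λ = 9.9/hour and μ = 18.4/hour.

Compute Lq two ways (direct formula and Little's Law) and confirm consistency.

Method 1 (direct): Lq = λ²/(μ(μ-λ)) = 98.01/(18.4 × 8.50) = 0.6267

Method 2 (Little's Law):
W = 1/(μ-λ) = 1/8.50 = 0.11765
Wq = W - 1/μ = 0.11765 - 0.054348 = 0.06330
Lq = λWq = 9.9 × 0.06330 = 0.6267 ✔ (matches Method 1)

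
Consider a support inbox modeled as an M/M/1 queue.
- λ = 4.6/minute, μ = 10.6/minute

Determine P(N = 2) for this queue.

ρ = λ/μ = 4.6/10.6 = 0.4340
P(n) = (1-ρ)ρⁿ
P(2) = (1-0.4340) × 0.4340^2
P(2) = 0.5660 × 0.1884
P(2) = 0.1066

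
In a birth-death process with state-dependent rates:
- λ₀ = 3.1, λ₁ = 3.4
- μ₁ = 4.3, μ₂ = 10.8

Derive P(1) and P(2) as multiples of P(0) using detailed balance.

Balance equations:
State 0: λ₀P₀ = μ₁P₁ → P₁ = (λ₀/μ₁)P₀ = (3.1/4.3)P₀ = 0.7209P₀
State 1: P₂ = (λ₀λ₁)/(μ₁μ₂)P₀ = (3.1×3.4)/(4.3×10.8)P₀ = 0.2270P₀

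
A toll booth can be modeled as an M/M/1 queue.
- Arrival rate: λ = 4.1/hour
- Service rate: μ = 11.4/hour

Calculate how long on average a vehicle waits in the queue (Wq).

First, compute utilization: ρ = λ/μ = 4.1/11.4 = 0.3596
For M/M/1: Wq = λ/(μ(μ-λ))
Wq = 4.1/(11.4 × (11.4-4.1))
Wq = 4.1/(11.4 × 7.30)
Wq = 0.04927 hours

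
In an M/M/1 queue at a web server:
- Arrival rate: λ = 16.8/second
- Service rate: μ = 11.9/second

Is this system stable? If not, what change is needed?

Stability requires ρ = λ/(cμ) < 1
ρ = 16.8/(1 × 11.9) = 16.8/11.90 = 1.4118
Since 1.4118 ≥ 1, the system is UNSTABLE.
Queue grows without bound. Need μ > λ = 16.8.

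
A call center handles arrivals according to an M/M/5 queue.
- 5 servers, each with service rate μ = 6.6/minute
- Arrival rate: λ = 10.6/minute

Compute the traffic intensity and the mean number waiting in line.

Traffic intensity: ρ = λ/(cμ) = 10.6/(5×6.6) = 0.3212
Since ρ = 0.3212 < 1, system is stable.
Offered load a = λ/μ = cρ = 10.6/6.6 = 1.6061
P₀ = [ Σₙ₌₀^4 aⁿ/n! + a^5/(5!(1-ρ)) ]⁻¹
Σ = a^0/0! + a^1/1! + a^2/2! + a^3/3! + a^4/4! = 1.0000 + 1.6061 + 1.2897 + 0.6905 + 0.2772 = 4.8635
a^5/(5!(1-ρ)) = 10.6859/(120 × 0.6788) = 0.1312
P₀ = 1/(4.8635 + 0.1312) = 0.2002
Lq = P₀·a^5·ρ / (5!(1-ρ)²) = 0.2002 × 10.6859 × 0.3212 / (120 × 0.4608) = 0.01243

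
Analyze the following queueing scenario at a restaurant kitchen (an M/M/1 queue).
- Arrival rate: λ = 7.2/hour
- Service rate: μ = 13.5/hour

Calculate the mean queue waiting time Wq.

First, compute utilization: ρ = λ/μ = 7.2/13.5 = 0.5333
For M/M/1: Wq = λ/(μ(μ-λ))
Wq = 7.2/(13.5 × (13.5-7.2))
Wq = 7.2/(13.5 × 6.30)
Wq = 0.08466 hours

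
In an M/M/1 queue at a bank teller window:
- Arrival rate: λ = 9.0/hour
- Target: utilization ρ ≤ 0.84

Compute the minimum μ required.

ρ = λ/μ, so μ = λ/ρ
μ ≥ 9.0/0.84 = 10.7143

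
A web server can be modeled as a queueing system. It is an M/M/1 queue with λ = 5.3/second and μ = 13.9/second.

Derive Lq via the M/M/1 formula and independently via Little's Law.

Method 1 (direct): Lq = λ²/(μ(μ-λ)) = 28.09/(13.9 × 8.60) = 0.2350

Method 2 (Little's Law):
W = 1/(μ-λ) = 1/8.60 = 0.11628
Wq = W - 1/μ = 0.11628 - 0.071942 = 0.04434
Lq = λWq = 5.3 × 0.04434 = 0.2350 ✔ (matches Method 1)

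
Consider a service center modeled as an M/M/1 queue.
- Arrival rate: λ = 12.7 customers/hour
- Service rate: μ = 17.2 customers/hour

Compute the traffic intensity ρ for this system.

Server utilization: ρ = λ/μ
ρ = 12.7/17.2 = 0.7384
The server is busy 73.84% of the time.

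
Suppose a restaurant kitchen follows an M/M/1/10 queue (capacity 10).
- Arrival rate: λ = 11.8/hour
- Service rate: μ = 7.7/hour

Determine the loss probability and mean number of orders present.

ρ = λ/μ = 11.8/7.7 = 1.53247
P₀ = (1-ρ)/(1-ρ^(K+1)) = (1-1.53247)/(1-1.53247^11) = -0.5325/-108.4742 = 0.004909
P_K = P₀×ρ^K = 0.004909 × 1.53247^10 = 0.004909 × 71.4364 = 0.3507
Blocking probability P_10 = 0.3507 (35.07%)
L = ρ[1 - (K+1)ρ^K + Kρ^(K+1)] / [(1-ρ)(1-ρ^(K+1))]
L = 1.53247 × (1 - 11×71.4364 + 10×109.4742) / ((1 - 1.53247) × (1 - 109.4742)) = 8.2234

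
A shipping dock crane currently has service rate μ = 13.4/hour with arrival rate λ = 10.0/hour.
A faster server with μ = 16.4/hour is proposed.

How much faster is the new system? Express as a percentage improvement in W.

System 1: ρ₁ = 10.0/13.4 = 0.7463, W₁ = 1/(13.4-10.0) = 0.2941176
System 2: ρ₂ = 10.0/16.4 = 0.6098, W₂ = 1/(16.4-10.0) = 0.1562500
Improvement: (W₁-W₂)/W₁ = (0.2941176-0.1562500)/0.2941176 = 46.87%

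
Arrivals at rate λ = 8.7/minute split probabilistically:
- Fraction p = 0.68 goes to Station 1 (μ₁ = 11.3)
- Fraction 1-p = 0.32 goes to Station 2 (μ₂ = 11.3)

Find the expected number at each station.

Effective rates: λ₁ = 8.7×0.68 = 5.916, λ₂ = 8.7×0.32 = 2.784
Station 1: ρ₁ = 5.916/11.3 = 0.52354, L₁ = ρ₁/(1-ρ₁) = 0.52354/(1-0.52354) = 1.0988
Station 2: ρ₂ = 2.784/11.3 = 0.24637, L₂ = ρ₂/(1-ρ₂) = 0.24637/(1-0.24637) = 0.3269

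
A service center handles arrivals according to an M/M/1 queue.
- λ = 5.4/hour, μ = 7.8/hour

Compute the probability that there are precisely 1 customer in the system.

ρ = λ/μ = 5.4/7.8 = 0.6923
P(n) = (1-ρ)ρⁿ
P(1) = (1-0.6923) × 0.6923^1
P(1) = 0.3077 × 0.6923
P(1) = 0.2130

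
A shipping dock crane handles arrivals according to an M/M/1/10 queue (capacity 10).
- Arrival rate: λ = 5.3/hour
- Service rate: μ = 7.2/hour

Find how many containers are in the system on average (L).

ρ = λ/μ = 5.3/7.2 = 0.73611
P₀ = (1-ρ)/(1-ρ^(K+1)) = (1-0.73611)/(1-0.73611^11) = 0.2639/0.9656 = 0.2733
P_K = P₀×ρ^K = 0.2733 × 0.73611^10 = 0.2733 × 0.04671 = 0.01277
L = ρ[1 - (K+1)ρ^K + Kρ^(K+1)] / [(1-ρ)(1-ρ^(K+1))]
L = 0.73611 × (1 - 11×0.0467119 + 10×0.0343851) / ((1 - 0.73611) × (1 - 0.0343851)) = 2.3978 containers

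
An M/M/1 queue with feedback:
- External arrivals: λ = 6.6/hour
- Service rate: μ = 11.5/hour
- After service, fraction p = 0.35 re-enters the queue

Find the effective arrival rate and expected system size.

Effective arrival rate: λ_eff = λ/(1-p) = 6.6/(1-0.35) = 6.6/0.65 = 10.153846
ρ = λ_eff/μ = 10.153846/11.5 = 0.8829431
L = ρ/(1-ρ) = 0.8829431/(1-0.8829431) = 7.5429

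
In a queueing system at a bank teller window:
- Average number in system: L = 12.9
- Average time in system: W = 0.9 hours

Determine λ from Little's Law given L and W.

Little's Law: L = λW, so λ = L/W
λ = 12.9/0.9 = 14.3333 transactions/hour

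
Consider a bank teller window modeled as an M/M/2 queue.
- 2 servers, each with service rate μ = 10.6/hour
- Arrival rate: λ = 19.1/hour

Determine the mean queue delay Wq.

Traffic intensity: ρ = λ/(cμ) = 19.1/(2×10.6) = 0.9009
Since ρ = 0.9009 < 1, system is stable.
Offered load a = λ/μ = cρ = 19.1/10.6 = 1.8019
P₀ = [ Σₙ₌₀^1 aⁿ/n! + a^2/(2!(1-ρ)) ]⁻¹
Σ = a^0/0! + a^1/1! = 1.0000 + 1.8019 = 2.8019
a^2/(2!(1-ρ)) = 3.24680/(2 × 0.0990566) = 16.3886
P₀ = 1/(2.8019 + 16.3886) = 0.05211
Lq = P₀·a^2·ρ / (2!(1-ρ)²) = 0.052109 × 3.2468 × 0.90094 / (2 × 0.0098122) = 7.7673
Wq = Lq/λ = 7.7673/19.1 = 0.4067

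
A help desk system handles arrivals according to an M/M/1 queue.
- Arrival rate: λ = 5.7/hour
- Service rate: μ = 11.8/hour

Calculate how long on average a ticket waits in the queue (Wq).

First, compute utilization: ρ = λ/μ = 5.7/11.8 = 0.4831
For M/M/1: Wq = λ/(μ(μ-λ))
Wq = 5.7/(11.8 × (11.8-5.7))
Wq = 5.7/(11.8 × 6.10)
Wq = 0.07919 hours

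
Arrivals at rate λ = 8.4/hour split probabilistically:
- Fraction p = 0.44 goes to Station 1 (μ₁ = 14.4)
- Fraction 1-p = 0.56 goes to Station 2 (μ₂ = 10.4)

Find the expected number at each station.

Effective rates: λ₁ = 8.4×0.44 = 3.696, λ₂ = 8.4×0.56 = 4.704
Station 1: ρ₁ = 3.696/14.4 = 0.25667, L₁ = ρ₁/(1-ρ₁) = 0.25667/(1-0.25667) = 0.3453
Station 2: ρ₂ = 4.704/10.4 = 0.4523, L₂ = ρ₂/(1-ρ₂) = 0.4523/(1-0.4523) = 0.8258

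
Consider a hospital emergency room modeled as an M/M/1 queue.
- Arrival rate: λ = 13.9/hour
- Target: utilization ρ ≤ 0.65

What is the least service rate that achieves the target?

ρ = λ/μ, so μ = λ/ρ
μ ≥ 13.9/0.65 = 21.3846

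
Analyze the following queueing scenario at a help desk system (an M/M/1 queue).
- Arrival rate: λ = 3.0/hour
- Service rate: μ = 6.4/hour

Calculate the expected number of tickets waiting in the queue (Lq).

ρ = λ/μ = 3.0/6.4 = 0.4688
For M/M/1: Lq = λ²/(μ(μ-λ))
Lq = 9.00/(6.4 × 3.40)
Lq = 0.4136 tickets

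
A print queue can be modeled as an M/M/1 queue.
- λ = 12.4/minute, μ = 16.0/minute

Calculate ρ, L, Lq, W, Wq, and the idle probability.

Step 1: ρ = λ/μ = 12.4/16.0 = 0.7750
Step 2: L = λ/(μ-λ) = 12.4/3.60 = 3.4444
Step 3: Lq = λ²/(μ(μ-λ)) = 153.76/(16.0×3.60) = 2.6694
Step 4: W = 1/(μ-λ) = 1/3.60 = 0.277778
Step 5: Wq = λ/(μ(μ-λ)) = 12.4/(16.0×3.60) = 0.2153
Step 6: P(0) = 1-ρ = 0.2250
Verify: L = λW = 12.4×0.277778 = 3.4444 ✔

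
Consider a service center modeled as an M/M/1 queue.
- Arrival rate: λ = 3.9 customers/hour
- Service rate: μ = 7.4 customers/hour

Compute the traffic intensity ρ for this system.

Server utilization: ρ = λ/μ
ρ = 3.9/7.4 = 0.5270
The server is busy 52.70% of the time.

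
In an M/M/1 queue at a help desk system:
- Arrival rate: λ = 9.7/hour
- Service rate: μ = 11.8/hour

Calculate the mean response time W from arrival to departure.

First, compute utilization: ρ = λ/μ = 9.7/11.8 = 0.8220
For M/M/1: W = 1/(μ-λ)
W = 1/(11.8-9.7) = 1/2.10
W = 0.4762 hours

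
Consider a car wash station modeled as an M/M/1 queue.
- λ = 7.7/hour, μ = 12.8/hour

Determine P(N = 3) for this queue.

ρ = λ/μ = 7.7/12.8 = 0.6016
P(n) = (1-ρ)ρⁿ
P(3) = (1-0.6016) × 0.6016^3
P(3) = 0.39840 × 0.21773
P(3) = 0.08674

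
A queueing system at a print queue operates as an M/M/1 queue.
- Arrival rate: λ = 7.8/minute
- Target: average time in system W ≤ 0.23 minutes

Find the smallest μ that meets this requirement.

For M/M/1: W = 1/(μ-λ)
Need W ≤ 0.23, so 1/(μ-λ) ≤ 0.23
μ - λ ≥ 1/0.23 = 4.3478
μ ≥ 7.8 + 4.3478 = 12.1478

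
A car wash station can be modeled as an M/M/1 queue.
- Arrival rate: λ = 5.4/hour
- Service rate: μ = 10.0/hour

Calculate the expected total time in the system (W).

First, compute utilization: ρ = λ/μ = 5.4/10.0 = 0.5400
For M/M/1: W = 1/(μ-λ)
W = 1/(10.0-5.4) = 1/4.60
W = 0.2174 hours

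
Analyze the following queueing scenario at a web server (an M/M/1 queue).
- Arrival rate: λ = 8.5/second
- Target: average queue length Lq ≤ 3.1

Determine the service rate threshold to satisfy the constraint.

For M/M/1: Lq = λ²/(μ(μ-λ))
Need Lq ≤ 3.1, i.e. μ(μ-λ) ≥ λ²/3.1
μ² - 8.5μ - 72.25/3.1 ≥ 0  →  μ² - 8.5μ - 23.30645 ≥ 0
Quadratic formula (positive root): μ = [λ + √(λ² + 4×23.30645)]/2
Discriminant: 72.25 + 4×23.30645 = 165.4758, √165.4758 = 12.8637
μ ≥ (8.5 + 12.8637)/2 = 10.6819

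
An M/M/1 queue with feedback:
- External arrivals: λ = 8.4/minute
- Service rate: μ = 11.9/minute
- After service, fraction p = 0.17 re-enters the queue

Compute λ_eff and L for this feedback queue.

Effective arrival rate: λ_eff = λ/(1-p) = 8.4/(1-0.17) = 8.4/0.83 = 10.1205
ρ = λ_eff/μ = 10.1205/11.9 = 0.85046
L = ρ/(1-ρ) = 0.85046/(1-0.85046) = 5.6872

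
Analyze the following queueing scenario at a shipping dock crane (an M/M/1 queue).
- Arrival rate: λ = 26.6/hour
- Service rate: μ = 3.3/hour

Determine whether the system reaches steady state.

Stability requires ρ = λ/(cμ) < 1
ρ = 26.6/(1 × 3.3) = 26.6/3.30 = 8.0606
Since 8.0606 ≥ 1, the system is UNSTABLE.
Queue grows without bound. Need μ > λ = 26.6.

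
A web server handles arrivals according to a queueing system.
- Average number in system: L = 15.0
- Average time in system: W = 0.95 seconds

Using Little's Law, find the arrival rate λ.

Little's Law: L = λW, so λ = L/W
λ = 15.0/0.95 = 15.7895 requests/second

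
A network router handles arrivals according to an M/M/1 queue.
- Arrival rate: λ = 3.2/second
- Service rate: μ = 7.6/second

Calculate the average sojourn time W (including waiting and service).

First, compute utilization: ρ = λ/μ = 3.2/7.6 = 0.4211
For M/M/1: W = 1/(μ-λ)
W = 1/(7.6-3.2) = 1/4.40
W = 0.2273 seconds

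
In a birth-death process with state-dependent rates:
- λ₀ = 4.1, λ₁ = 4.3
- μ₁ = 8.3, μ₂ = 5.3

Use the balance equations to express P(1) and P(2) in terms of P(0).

Balance equations:
State 0: λ₀P₀ = μ₁P₁ → P₁ = (λ₀/μ₁)P₀ = (4.1/8.3)P₀ = 0.4940P₀
State 1: P₂ = (λ₀λ₁)/(μ₁μ₂)P₀ = (4.1×4.3)/(8.3×5.3)P₀ = 0.4008P₀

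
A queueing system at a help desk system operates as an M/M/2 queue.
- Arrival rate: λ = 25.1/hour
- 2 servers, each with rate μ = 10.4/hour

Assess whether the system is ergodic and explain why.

Stability requires ρ = λ/(cμ) < 1
ρ = 25.1/(2 × 10.4) = 25.1/20.80 = 1.2067
Since 1.2067 ≥ 1, the system is UNSTABLE.
Need c > λ/μ = 25.1/10.4 = 2.41.
Minimum servers needed: c = 3.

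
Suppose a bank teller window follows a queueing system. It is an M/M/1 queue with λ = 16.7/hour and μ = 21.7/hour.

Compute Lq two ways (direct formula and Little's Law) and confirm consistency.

Method 1 (direct): Lq = λ²/(μ(μ-λ)) = 278.89/(21.7 × 5.00) = 2.5704

Method 2 (Little's Law):
W = 1/(μ-λ) = 1/5.00 = 0.20000
Wq = W - 1/μ = 0.20000 - 0.046083 = 0.153917
Lq = λWq = 16.7 × 0.153917 = 2.5704 ✔ (matches Method 1)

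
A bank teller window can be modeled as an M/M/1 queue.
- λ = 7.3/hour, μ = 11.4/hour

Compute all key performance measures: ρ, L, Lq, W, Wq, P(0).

Step 1: ρ = λ/μ = 7.3/11.4 = 0.6404
Step 2: L = λ/(μ-λ) = 7.3/4.10 = 1.7805
Step 3: Lq = λ²/(μ(μ-λ)) = 53.29/(11.4×4.10) = 1.1401
Step 4: W = 1/(μ-λ) = 1/4.10 = 0.2439
Step 5: Wq = λ/(μ(μ-λ)) = 7.3/(11.4×4.10) = 0.1562
Step 6: P(0) = 1-ρ = 0.3596
Verify: L = λW = 7.3×0.2439 = 1.7805 ✔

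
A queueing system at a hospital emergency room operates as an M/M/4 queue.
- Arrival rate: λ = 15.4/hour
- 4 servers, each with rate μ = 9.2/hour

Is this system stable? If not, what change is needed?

Stability requires ρ = λ/(cμ) < 1
ρ = 15.4/(4 × 9.2) = 15.4/36.80 = 0.4185
Since 0.4185 < 1, the system is STABLE.
The servers are busy 41.85% of the time.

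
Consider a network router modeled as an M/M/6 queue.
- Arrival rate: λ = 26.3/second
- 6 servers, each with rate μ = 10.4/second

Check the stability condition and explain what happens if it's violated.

Stability requires ρ = λ/(cμ) < 1
ρ = 26.3/(6 × 10.4) = 26.3/62.40 = 0.4215
Since 0.4215 < 1, the system is STABLE.
The servers are busy 42.15% of the time.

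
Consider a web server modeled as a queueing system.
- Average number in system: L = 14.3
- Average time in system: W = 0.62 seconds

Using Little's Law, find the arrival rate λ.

Little's Law: L = λW, so λ = L/W
λ = 14.3/0.62 = 23.0645 requests/second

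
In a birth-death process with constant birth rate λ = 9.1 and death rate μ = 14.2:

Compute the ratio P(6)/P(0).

For constant rates: P(n)/P(0) = (λ/μ)^n
P(6)/P(0) = (9.1/14.2)^6 = 0.64085^6 = 0.06927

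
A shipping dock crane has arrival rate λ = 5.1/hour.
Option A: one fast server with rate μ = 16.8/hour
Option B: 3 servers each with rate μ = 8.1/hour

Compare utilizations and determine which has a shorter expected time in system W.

Option A: single server μ = 16.8 (M/M/1)
  ρ_A = 5.1/16.8 = 0.3036
  W_A = 1/(μ-λ) = 1/(16.8-5.1) = 1/11.70 = 0.08547

Option B: 3 servers μ = 8.1 (M/M/3)
  ρ_B = λ/(cμ) = 5.1/(3×8.1) = 0.2099
  Offered load a = λ/μ = cρ = 5.1/8.1 = 0.6296
  P₀ = [ Σₙ₌₀^2 aⁿ/n! + a^3/(3!(1-ρ)) ]⁻¹
  Σ = a^0/0! + a^1/1! + a^2/2! = 1.0000 + 0.6296 + 0.1982 = 1.8278
  a^3/(3!(1-ρ)) = 0.2496/(6 × 0.7901) = 0.05265
  P₀ = 1/(1.8278 + 0.05265) = 0.5318
  Lq = P₀·a^3·ρ / (3!(1-ρ)²) = 0.53177 × 0.24961 × 0.20988 / (6 × 0.62430) = 0.007437
  Wq_B = Lq/λ = 0.0074371/5.1 = 0.0014583
  W_B = Wq_B + 1/μ = 0.0014583 + 0.12346 = 0.1249

Since W_A = 0.08547 < W_B = 0.1249, Option A (single fast server) has the shorter time in system.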